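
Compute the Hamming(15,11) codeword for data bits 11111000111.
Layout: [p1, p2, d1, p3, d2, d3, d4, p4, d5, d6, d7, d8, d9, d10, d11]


Parity bits: p1=0, p2=1, p3=0, p4=0

011011101000111


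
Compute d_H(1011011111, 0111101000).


XOR: 1100110111
Count of 1s: 7

7


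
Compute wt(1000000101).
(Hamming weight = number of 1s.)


Counting 1s in 1000000101

3


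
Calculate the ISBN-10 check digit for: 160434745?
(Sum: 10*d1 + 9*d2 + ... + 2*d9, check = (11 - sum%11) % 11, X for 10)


Weighted sum: 180
180 mod 11 = 4

Check digit: 7


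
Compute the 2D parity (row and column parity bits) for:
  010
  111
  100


Row parities: 111
Column parities: 001

Row P: 111, Col P: 001, Corner: 1


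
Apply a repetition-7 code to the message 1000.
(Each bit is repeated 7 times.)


Each bit -> 7 copies

1111111000000000000000000000


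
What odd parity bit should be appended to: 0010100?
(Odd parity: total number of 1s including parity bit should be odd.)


Number of 1s in data: 2
Parity bit: 1

1


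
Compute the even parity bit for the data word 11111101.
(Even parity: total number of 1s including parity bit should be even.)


Number of 1s in data: 7
Parity bit: 1

1


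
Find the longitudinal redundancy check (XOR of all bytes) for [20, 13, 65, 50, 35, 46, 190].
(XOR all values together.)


XOR chain: 20 ^ 13 ^ 65 ^ 50 ^ 35 ^ 46 ^ 190 = 217

217


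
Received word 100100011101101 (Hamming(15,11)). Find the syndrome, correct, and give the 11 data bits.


Syndrome = 0: no error detected

Data: 00001101101 (no errors)


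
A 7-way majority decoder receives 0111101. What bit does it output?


Ones: 5 out of 7
Threshold: 4

1 (5/7 voted 1)


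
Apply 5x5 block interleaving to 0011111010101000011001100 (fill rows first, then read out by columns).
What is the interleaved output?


Matrix:
  00111
  11010
  10100
  00110
  01100
Read columns: 0110001001101111101010000

0110001001101111101010000


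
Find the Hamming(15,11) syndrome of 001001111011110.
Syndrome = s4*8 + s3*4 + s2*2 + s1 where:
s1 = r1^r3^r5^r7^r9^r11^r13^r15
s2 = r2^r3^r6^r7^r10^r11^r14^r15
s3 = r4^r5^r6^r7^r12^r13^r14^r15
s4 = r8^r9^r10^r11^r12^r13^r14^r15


s1=1, s2=1, s3=1, s4=0

Syndrome = 7 (error at position 7)


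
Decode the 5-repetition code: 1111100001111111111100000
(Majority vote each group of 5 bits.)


Groups: 11111, 00001, 11111, 11111, 00000
Majority votes: 10110

10110


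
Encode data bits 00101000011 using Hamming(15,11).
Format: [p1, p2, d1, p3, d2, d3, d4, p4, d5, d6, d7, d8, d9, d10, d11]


Parity bits: p1=0, p2=1, p3=1, p4=1

010101011000011


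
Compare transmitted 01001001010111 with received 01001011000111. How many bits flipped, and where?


XOR: 00000010010000

2 error(s) at position(s): 6, 9


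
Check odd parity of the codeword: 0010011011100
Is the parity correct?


Number of 1s: 6

No, parity error (6 ones)


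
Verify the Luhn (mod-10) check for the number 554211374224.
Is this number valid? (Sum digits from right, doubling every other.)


Luhn sum = 50
50 mod 10 = 0

Valid (Luhn sum mod 10 = 0)


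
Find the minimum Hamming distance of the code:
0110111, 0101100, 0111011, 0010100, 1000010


Comparing all pairs, minimum distance: 2
Can detect 1 errors, correct 0 errors

2


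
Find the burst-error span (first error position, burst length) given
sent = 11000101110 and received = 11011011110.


XOR: 00011110000

Burst at position 3, length 4


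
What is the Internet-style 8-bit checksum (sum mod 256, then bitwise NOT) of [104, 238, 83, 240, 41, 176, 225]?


Sum = 1107 mod 256 = 83
Complement = 172

172


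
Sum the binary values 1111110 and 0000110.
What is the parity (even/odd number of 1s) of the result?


1111110 = 126
0000110 = 6
Sum = 132 = 10000100
1s count = 2

even parity (2 ones in 10000100)


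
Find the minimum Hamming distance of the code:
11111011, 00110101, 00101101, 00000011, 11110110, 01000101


Comparing all pairs, minimum distance: 2
Can detect 1 errors, correct 0 errors

2


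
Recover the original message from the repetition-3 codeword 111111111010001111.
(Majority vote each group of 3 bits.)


Groups: 111, 111, 111, 010, 001, 111
Majority votes: 111001

111001


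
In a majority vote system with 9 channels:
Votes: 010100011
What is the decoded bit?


Ones: 4 out of 9
Threshold: 5

0 (4/9 voted 1)


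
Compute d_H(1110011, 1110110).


XOR: 0000101
Count of 1s: 2

2


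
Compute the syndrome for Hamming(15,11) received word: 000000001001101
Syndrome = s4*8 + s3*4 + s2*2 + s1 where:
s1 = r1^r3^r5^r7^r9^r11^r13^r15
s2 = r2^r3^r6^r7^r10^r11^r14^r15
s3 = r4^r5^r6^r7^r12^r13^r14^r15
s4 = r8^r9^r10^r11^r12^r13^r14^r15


s1=1, s2=1, s3=1, s4=0

Syndrome = 7 (error at position 7)


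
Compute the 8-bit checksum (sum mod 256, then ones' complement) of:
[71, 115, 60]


Sum = 246 mod 256 = 246
Complement = 9

9


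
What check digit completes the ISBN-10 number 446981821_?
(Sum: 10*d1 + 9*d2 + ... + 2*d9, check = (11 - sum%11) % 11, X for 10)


Weighted sum: 280
280 mod 11 = 5

Check digit: 6


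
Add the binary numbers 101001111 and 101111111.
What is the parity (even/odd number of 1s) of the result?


101001111 = 335
101111111 = 383
Sum = 718 = 1011001110
1s count = 6

even parity (6 ones in 1011001110)


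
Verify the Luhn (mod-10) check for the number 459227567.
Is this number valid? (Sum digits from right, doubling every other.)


Luhn sum = 40
40 mod 10 = 0

Valid (Luhn sum mod 10 = 0)


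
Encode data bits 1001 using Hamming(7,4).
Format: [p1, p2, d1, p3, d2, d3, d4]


Parity bits: p1=0, p2=0, p3=1

0011001


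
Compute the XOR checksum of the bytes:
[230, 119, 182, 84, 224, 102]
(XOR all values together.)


XOR chain: 230 ^ 119 ^ 182 ^ 84 ^ 224 ^ 102 = 245

245


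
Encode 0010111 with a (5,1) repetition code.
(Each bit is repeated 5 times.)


Each bit -> 5 copies

00000000001111100000111111111111111


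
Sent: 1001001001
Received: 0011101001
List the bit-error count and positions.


XOR: 1010100000

3 error(s) at position(s): 0, 2, 4


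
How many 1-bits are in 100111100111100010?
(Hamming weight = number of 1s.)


Counting 1s in 100111100111100010

10


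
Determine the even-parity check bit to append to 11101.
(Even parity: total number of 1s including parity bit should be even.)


Number of 1s in data: 4
Parity bit: 0

0


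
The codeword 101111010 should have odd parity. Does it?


Number of 1s: 6

No, parity error (6 ones)


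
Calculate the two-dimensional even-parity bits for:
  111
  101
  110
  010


Row parities: 1001
Column parities: 110

Row P: 1001, Col P: 110, Corner: 0


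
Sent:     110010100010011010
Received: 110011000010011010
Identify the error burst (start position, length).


XOR: 000001100000000000

Burst at position 5, length 2


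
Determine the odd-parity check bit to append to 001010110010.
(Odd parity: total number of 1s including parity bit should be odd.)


Number of 1s in data: 5
Parity bit: 0

0


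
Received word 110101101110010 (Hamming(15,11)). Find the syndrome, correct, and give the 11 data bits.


Syndrome = 0: no error detected

Data: 00111110010 (no errors)


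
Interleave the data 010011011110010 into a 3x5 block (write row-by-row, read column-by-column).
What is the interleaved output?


Matrix:
  01001
  10111
  10010
Read columns: 011100010011110

011100010011110


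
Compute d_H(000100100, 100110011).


XOR: 100010111
Count of 1s: 5

5


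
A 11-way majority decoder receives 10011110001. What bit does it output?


Ones: 6 out of 11
Threshold: 6

1 (6/11 voted 1)


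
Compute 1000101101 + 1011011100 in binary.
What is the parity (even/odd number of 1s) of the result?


1000101101 = 557
1011011100 = 732
Sum = 1289 = 10100001001
1s count = 4

even parity (4 ones in 10100001001)


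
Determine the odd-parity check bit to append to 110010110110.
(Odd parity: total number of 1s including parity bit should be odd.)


Number of 1s in data: 7
Parity bit: 0

0


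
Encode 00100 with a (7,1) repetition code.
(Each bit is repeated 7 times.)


Each bit -> 7 copies

00000000000000111111100000000000000


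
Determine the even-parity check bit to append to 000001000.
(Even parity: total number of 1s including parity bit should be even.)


Number of 1s in data: 1
Parity bit: 1

1


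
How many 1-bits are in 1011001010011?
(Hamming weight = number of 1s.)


Counting 1s in 1011001010011

7


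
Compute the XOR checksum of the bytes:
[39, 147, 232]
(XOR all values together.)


XOR chain: 39 ^ 147 ^ 232 = 92

92


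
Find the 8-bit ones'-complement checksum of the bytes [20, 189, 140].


Sum = 349 mod 256 = 93
Complement = 162

162


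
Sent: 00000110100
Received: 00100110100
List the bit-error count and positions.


XOR: 00100000000

1 error(s) at position(s): 2


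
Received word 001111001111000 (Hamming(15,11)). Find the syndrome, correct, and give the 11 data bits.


Syndrome = 0: no error detected

Data: 11101111000 (no errors)


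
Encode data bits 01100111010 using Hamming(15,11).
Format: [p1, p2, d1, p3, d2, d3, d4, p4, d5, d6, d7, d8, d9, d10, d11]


Parity bits: p1=0, p2=0, p3=0, p4=0

000011000111010


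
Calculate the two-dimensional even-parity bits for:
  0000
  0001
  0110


Row parities: 010
Column parities: 0111

Row P: 010, Col P: 0111, Corner: 1


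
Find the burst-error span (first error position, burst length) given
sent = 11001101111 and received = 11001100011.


XOR: 00000001100

Burst at position 7, length 2


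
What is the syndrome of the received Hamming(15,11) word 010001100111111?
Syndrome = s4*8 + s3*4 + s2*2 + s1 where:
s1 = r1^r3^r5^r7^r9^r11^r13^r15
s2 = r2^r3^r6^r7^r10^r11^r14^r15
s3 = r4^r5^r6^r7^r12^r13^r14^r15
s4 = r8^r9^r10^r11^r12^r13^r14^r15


s1=0, s2=1, s3=0, s4=0

Syndrome = 2 (error at position 2)


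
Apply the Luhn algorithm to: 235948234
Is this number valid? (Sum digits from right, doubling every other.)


Luhn sum = 45
45 mod 10 = 5

Invalid (Luhn sum mod 10 = 5)


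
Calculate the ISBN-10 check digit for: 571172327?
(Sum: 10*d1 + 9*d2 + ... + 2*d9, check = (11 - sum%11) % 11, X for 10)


Weighted sum: 212
212 mod 11 = 3

Check digit: 8


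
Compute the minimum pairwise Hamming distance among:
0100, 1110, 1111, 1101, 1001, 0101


Comparing all pairs, minimum distance: 1
Can detect 0 errors, correct 0 errors

1


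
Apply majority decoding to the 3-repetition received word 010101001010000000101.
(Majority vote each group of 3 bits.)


Groups: 010, 101, 001, 010, 000, 000, 101
Majority votes: 0100001

0100001


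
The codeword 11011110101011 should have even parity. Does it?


Number of 1s: 10

Yes, parity is correct (10 ones)


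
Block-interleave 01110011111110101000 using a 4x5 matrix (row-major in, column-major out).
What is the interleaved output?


Matrix:
  01110
  01111
  11101
  01000
Read columns: 00101111111011000110

00101111111011000110


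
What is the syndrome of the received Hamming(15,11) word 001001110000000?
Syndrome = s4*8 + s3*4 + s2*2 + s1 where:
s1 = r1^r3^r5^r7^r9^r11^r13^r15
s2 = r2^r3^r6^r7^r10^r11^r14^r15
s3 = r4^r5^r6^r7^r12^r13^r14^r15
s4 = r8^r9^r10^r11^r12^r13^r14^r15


s1=0, s2=1, s3=0, s4=1

Syndrome = 10 (error at position 10)


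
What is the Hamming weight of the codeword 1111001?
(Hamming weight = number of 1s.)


Counting 1s in 1111001

5


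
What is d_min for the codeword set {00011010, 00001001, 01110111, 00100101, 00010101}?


Comparing all pairs, minimum distance: 2
Can detect 1 errors, correct 0 errors

2


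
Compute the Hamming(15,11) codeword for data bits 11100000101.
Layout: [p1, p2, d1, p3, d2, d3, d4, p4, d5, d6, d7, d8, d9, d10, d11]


Parity bits: p1=0, p2=1, p3=0, p4=0

011011000000101


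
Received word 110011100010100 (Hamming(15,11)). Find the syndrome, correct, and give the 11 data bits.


Syndrome = 1: error at position 1

Data: 01110010100 (corrected bit 1)


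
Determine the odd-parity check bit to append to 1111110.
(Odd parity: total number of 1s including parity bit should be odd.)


Number of 1s in data: 6
Parity bit: 1

1


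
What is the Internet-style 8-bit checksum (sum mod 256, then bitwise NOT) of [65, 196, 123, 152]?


Sum = 536 mod 256 = 24
Complement = 231

231


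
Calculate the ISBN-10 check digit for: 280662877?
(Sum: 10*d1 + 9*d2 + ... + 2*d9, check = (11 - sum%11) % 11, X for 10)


Weighted sum: 247
247 mod 11 = 5

Check digit: 6


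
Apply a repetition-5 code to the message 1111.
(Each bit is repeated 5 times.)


Each bit -> 5 copies

11111111111111111111


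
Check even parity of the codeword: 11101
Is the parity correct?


Number of 1s: 4

Yes, parity is correct (4 ones)


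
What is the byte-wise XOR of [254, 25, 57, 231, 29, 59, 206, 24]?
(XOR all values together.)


XOR chain: 254 ^ 25 ^ 57 ^ 231 ^ 29 ^ 59 ^ 206 ^ 24 = 201

201


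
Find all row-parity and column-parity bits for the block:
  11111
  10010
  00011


Row parities: 100
Column parities: 01110

Row P: 100, Col P: 01110, Corner: 1


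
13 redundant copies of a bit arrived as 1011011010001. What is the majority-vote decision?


Ones: 7 out of 13
Threshold: 7

1 (7/13 voted 1)


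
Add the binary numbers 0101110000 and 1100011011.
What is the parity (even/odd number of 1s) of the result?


0101110000 = 368
1100011011 = 795
Sum = 1163 = 10010001011
1s count = 5

odd parity (5 ones in 10010001011)


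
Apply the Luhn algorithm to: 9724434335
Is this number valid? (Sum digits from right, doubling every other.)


Luhn sum = 57
57 mod 10 = 7

Invalid (Luhn sum mod 10 = 7)


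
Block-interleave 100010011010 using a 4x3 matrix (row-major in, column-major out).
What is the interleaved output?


Matrix:
  100
  010
  011
  010
Read columns: 100001110010

100001110010


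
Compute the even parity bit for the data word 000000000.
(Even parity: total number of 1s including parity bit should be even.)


Number of 1s in data: 0
Parity bit: 0

0


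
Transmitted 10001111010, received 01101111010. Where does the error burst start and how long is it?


XOR: 11100000000

Burst at position 0, length 3


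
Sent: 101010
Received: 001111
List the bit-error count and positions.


XOR: 100101

3 error(s) at position(s): 0, 3, 5


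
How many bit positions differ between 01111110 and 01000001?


XOR: 00111111
Count of 1s: 6

6


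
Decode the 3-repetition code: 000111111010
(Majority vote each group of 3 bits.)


Groups: 000, 111, 111, 010
Majority votes: 0110

0110


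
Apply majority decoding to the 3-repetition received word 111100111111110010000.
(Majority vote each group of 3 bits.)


Groups: 111, 100, 111, 111, 110, 010, 000
Majority votes: 1011100

1011100


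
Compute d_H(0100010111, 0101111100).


XOR: 0001101011
Count of 1s: 5

5


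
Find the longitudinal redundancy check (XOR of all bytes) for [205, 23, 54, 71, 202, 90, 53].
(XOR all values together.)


XOR chain: 205 ^ 23 ^ 54 ^ 71 ^ 202 ^ 90 ^ 53 = 14

14


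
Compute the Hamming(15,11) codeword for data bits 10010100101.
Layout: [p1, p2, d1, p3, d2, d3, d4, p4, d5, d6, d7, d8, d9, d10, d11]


Parity bits: p1=0, p2=0, p3=1, p4=1

001100110100101


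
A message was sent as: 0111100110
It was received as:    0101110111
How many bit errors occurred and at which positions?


XOR: 0010010001

3 error(s) at position(s): 2, 5, 9


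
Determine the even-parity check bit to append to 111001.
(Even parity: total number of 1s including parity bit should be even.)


Number of 1s in data: 4
Parity bit: 0

0


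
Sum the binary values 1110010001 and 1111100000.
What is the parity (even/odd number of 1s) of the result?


1110010001 = 913
1111100000 = 992
Sum = 1905 = 11101110001
1s count = 7

odd parity (7 ones in 11101110001)


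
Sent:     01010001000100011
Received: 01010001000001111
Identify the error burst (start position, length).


XOR: 00000000000101100

Burst at position 11, length 4


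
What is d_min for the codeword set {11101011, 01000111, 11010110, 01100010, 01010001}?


Comparing all pairs, minimum distance: 3
Can detect 2 errors, correct 1 errors

3


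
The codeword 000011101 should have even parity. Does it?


Number of 1s: 4

Yes, parity is correct (4 ones)


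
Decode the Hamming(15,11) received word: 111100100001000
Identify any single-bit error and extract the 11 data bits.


Syndrome = 15: error at position 15

Data: 10010001001 (corrected bit 15)


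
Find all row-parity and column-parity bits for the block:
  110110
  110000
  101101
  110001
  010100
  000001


Row parities: 000101
Column parities: 001111

Row P: 000101, Col P: 001111, Corner: 0


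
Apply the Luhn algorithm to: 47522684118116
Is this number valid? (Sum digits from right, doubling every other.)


Luhn sum = 58
58 mod 10 = 8

Invalid (Luhn sum mod 10 = 8)


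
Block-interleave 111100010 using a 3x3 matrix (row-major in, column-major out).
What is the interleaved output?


Matrix:
  111
  100
  010
Read columns: 110101100

110101100


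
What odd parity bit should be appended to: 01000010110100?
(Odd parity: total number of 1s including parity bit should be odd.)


Number of 1s in data: 5
Parity bit: 0

0


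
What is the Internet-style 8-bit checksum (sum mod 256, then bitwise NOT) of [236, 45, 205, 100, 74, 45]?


Sum = 705 mod 256 = 193
Complement = 62

62


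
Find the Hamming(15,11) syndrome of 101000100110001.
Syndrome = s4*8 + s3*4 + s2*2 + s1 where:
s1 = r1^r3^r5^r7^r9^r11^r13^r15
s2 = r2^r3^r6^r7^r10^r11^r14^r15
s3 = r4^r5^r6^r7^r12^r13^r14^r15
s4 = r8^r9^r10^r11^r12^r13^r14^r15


s1=1, s2=1, s3=0, s4=1

Syndrome = 11 (error at position 11)


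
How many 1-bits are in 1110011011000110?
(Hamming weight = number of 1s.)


Counting 1s in 1110011011000110

9


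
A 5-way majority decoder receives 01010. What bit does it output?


Ones: 2 out of 5
Threshold: 3

0 (2/5 voted 1)


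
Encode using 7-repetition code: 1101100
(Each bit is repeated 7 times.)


Each bit -> 7 copies

1111111111111100000001111111111111100000000000000


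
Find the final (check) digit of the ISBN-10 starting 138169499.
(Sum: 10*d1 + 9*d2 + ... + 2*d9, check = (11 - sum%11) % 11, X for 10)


Weighted sum: 250
250 mod 11 = 8

Check digit: 3


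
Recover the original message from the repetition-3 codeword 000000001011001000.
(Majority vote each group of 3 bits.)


Groups: 000, 000, 001, 011, 001, 000
Majority votes: 000100

000100


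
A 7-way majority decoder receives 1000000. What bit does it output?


Ones: 1 out of 7
Threshold: 4

0 (1/7 voted 1)


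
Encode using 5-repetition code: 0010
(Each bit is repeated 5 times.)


Each bit -> 5 copies

00000000001111100000


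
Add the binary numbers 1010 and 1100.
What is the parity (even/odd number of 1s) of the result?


1010 = 10
1100 = 12
Sum = 22 = 10110
1s count = 3

odd parity (3 ones in 10110)


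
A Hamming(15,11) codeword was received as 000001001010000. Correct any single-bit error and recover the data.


Syndrome = 4: error at position 4

Data: 00101010000 (corrected bit 4)


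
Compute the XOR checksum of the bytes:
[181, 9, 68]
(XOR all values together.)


XOR chain: 181 ^ 9 ^ 68 = 248

248


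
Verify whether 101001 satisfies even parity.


Number of 1s: 3

No, parity error (3 ones)


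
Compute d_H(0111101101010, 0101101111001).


XOR: 0010000010011
Count of 1s: 4

4


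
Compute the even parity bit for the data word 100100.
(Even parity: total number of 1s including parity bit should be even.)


Number of 1s in data: 2
Parity bit: 0

0


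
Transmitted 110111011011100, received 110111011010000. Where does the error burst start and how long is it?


XOR: 000000000001100

Burst at position 11, length 2


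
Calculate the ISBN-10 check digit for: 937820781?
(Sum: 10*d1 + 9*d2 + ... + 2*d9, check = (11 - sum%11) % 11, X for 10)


Weighted sum: 295
295 mod 11 = 9

Check digit: 2


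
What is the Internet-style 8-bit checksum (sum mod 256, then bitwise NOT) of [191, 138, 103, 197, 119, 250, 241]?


Sum = 1239 mod 256 = 215
Complement = 40

40


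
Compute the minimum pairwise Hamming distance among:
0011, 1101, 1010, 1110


Comparing all pairs, minimum distance: 1
Can detect 0 errors, correct 0 errors

1


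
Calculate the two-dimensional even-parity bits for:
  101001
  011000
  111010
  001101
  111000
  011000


Row parities: 100110
Column parities: 100110

Row P: 100110, Col P: 100110, Corner: 1


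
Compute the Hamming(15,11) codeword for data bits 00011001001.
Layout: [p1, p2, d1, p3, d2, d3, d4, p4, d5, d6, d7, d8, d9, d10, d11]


Parity bits: p1=1, p2=0, p3=1, p4=1

100100111001001


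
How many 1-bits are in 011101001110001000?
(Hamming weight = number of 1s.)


Counting 1s in 011101001110001000

8


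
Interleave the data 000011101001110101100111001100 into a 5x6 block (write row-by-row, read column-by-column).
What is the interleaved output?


Matrix:
  000011
  101001
  110101
  100111
  001100
Read columns: 011100010001001001111001011110

011100010001001001111001011110


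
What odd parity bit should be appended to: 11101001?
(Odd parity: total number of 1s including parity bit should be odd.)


Number of 1s in data: 5
Parity bit: 0

0


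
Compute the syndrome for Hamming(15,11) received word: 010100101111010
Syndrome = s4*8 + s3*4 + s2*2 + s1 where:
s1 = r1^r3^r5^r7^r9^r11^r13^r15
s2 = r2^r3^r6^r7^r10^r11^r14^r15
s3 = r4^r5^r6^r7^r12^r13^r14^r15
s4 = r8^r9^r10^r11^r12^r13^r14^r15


s1=1, s2=1, s3=0, s4=1

Syndrome = 11 (error at position 11)


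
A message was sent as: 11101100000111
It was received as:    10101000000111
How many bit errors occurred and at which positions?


XOR: 01000100000000

2 error(s) at position(s): 1, 5


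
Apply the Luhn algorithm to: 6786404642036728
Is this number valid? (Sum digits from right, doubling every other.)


Luhn sum = 80
80 mod 10 = 0

Valid (Luhn sum mod 10 = 0)


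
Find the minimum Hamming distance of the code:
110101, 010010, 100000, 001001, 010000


Comparing all pairs, minimum distance: 1
Can detect 0 errors, correct 0 errors

1


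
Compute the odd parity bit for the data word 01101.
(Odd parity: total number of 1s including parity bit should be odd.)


Number of 1s in data: 3
Parity bit: 0

0


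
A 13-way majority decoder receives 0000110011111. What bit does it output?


Ones: 7 out of 13
Threshold: 7

1 (7/13 voted 1)


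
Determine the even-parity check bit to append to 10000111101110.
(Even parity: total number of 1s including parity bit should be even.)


Number of 1s in data: 8
Parity bit: 0

0


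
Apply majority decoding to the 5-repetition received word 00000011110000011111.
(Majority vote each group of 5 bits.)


Groups: 00000, 01111, 00000, 11111
Majority votes: 0101

0101


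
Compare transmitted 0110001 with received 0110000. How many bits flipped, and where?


XOR: 0000001

1 error(s) at position(s): 6


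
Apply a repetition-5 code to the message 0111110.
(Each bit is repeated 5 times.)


Each bit -> 5 copies

00000111111111111111111111111100000


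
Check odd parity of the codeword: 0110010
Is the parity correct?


Number of 1s: 3

Yes, parity is correct (3 ones)


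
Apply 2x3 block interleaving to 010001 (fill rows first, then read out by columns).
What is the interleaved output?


Matrix:
  010
  001
Read columns: 001001

001001


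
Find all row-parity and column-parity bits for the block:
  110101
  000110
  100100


Row parities: 000
Column parities: 010111

Row P: 000, Col P: 010111, Corner: 0


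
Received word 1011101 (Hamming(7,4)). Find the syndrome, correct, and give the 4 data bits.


Syndrome = 4: error at position 4

Data: 1101 (corrected bit 4)


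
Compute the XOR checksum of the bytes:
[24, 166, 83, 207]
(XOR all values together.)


XOR chain: 24 ^ 166 ^ 83 ^ 207 = 34

34


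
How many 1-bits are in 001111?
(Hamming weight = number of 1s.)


Counting 1s in 001111

4


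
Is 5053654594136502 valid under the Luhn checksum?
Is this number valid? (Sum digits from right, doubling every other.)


Luhn sum = 54
54 mod 10 = 4

Invalid (Luhn sum mod 10 = 4)


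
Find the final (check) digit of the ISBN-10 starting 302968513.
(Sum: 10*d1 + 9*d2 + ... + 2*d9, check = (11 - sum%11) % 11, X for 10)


Weighted sum: 214
214 mod 11 = 5

Check digit: 6


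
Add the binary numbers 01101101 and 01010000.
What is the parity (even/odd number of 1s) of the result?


01101101 = 109
01010000 = 80
Sum = 189 = 10111101
1s count = 6

even parity (6 ones in 10111101)


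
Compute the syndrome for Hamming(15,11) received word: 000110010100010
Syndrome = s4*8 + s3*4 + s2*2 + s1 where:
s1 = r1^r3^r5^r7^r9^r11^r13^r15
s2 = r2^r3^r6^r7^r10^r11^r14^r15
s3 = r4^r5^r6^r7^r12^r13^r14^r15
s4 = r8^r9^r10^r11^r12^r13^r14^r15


s1=1, s2=0, s3=1, s4=1

Syndrome = 13 (error at position 13)


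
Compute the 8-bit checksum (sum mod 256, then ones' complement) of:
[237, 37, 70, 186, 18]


Sum = 548 mod 256 = 36
Complement = 219

219


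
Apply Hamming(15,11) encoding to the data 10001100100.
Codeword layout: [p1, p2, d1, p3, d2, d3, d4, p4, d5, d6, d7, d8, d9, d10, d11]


Parity bits: p1=1, p2=0, p3=1, p4=1

101100011100100


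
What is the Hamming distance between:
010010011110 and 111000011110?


XOR: 101010000000
Count of 1s: 3

3


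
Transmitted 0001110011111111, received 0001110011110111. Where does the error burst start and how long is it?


XOR: 0000000000001000

Burst at position 12, length 1


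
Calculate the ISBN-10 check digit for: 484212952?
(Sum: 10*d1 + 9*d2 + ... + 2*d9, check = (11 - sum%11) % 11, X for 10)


Weighted sum: 229
229 mod 11 = 9

Check digit: 2


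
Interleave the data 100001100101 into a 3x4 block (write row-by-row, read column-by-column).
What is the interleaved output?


Matrix:
  1000
  0110
  0101
Read columns: 100011010001

100011010001


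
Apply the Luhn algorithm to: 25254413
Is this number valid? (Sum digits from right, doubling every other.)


Luhn sum = 35
35 mod 10 = 5

Invalid (Luhn sum mod 10 = 5)


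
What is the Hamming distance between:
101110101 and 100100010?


XOR: 001010111
Count of 1s: 5

5


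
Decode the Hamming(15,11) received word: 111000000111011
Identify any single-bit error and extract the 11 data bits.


Syndrome = 12: error at position 12

Data: 10000110011 (corrected bit 12)


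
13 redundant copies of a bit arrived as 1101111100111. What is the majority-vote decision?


Ones: 10 out of 13
Threshold: 7

1 (10/13 voted 1)


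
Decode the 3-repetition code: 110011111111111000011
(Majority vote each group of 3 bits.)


Groups: 110, 011, 111, 111, 111, 000, 011
Majority votes: 1111101

1111101


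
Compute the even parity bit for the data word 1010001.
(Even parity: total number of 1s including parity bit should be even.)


Number of 1s in data: 3
Parity bit: 1

1


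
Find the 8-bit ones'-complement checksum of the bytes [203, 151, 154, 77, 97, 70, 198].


Sum = 950 mod 256 = 182
Complement = 73

73


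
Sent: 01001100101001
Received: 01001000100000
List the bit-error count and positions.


XOR: 00000100001001

3 error(s) at position(s): 5, 10, 13


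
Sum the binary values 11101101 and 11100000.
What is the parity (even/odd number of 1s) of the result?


11101101 = 237
11100000 = 224
Sum = 461 = 111001101
1s count = 6

even parity (6 ones in 111001101)


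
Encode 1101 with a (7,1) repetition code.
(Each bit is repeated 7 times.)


Each bit -> 7 copies

1111111111111100000001111111


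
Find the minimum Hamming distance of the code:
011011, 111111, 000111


Comparing all pairs, minimum distance: 2
Can detect 1 errors, correct 0 errors

2


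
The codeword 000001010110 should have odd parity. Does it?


Number of 1s: 4

No, parity error (4 ones)


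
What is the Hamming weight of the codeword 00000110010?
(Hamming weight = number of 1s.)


Counting 1s in 00000110010

3


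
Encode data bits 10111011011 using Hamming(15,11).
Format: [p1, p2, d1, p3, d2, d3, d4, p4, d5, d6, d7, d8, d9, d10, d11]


Parity bits: p1=1, p2=0, p3=1, p4=1

101101111011011


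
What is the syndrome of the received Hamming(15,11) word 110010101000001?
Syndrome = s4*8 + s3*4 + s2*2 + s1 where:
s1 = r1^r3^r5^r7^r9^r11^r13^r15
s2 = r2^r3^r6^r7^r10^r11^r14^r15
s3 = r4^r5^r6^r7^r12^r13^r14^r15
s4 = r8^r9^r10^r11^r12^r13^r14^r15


s1=1, s2=1, s3=1, s4=0

Syndrome = 7 (error at position 7)


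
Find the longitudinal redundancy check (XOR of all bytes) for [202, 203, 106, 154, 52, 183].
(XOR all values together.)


XOR chain: 202 ^ 203 ^ 106 ^ 154 ^ 52 ^ 183 = 114

114


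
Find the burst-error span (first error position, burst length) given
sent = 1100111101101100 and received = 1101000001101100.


XOR: 0001111100000000

Burst at position 3, length 5


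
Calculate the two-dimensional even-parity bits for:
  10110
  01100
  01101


Row parities: 101
Column parities: 10111

Row P: 101, Col P: 10111, Corner: 0


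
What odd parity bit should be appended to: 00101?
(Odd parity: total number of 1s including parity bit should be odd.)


Number of 1s in data: 2
Parity bit: 1

1


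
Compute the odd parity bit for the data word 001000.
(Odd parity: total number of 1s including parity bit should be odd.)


Number of 1s in data: 1
Parity bit: 0

0


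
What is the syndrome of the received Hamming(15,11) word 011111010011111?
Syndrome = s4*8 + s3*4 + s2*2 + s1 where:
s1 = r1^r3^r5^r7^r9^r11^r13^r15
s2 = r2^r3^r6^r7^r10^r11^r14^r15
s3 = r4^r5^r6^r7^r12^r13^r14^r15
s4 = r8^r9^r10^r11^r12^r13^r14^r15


s1=1, s2=0, s3=1, s4=0

Syndrome = 5 (error at position 5)


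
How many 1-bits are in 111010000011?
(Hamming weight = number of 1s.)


Counting 1s in 111010000011

6


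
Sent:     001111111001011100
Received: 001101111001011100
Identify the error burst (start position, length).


XOR: 000010000000000000

Burst at position 4, length 1


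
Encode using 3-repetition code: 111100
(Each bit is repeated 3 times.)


Each bit -> 3 copies

111111111111000000


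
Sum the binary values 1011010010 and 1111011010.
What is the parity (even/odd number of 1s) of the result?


1011010010 = 722
1111011010 = 986
Sum = 1708 = 11010101100
1s count = 6

even parity (6 ones in 11010101100)


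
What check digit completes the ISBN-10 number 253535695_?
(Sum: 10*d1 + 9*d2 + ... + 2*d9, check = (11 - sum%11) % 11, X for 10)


Weighted sum: 228
228 mod 11 = 8

Check digit: 3


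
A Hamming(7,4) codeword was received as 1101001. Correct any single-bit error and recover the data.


Syndrome = 0: no error detected

Data: 0001 (no errors)


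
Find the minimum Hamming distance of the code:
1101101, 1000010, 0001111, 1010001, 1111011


Comparing all pairs, minimum distance: 3
Can detect 2 errors, correct 1 errors

3


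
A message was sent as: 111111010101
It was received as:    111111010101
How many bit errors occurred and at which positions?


XOR: 000000000000

0 errors (received matches sent)


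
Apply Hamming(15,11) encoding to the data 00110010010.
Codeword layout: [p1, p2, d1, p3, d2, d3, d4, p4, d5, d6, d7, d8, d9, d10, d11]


Parity bits: p1=0, p2=0, p3=1, p4=0

000101100010010


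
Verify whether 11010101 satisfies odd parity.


Number of 1s: 5

Yes, parity is correct (5 ones)


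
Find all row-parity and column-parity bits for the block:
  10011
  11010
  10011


Row parities: 111
Column parities: 11010

Row P: 111, Col P: 11010, Corner: 1


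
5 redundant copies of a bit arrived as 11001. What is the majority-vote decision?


Ones: 3 out of 5
Threshold: 3

1 (3/5 voted 1)


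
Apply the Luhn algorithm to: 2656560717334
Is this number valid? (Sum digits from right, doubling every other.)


Luhn sum = 45
45 mod 10 = 5

Invalid (Luhn sum mod 10 = 5)


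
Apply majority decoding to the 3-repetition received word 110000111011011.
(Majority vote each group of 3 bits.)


Groups: 110, 000, 111, 011, 011
Majority votes: 10111

10111


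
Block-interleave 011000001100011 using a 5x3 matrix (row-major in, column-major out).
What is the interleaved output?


Matrix:
  011
  000
  001
  100
  011
Read columns: 000101000110101

000101000110101


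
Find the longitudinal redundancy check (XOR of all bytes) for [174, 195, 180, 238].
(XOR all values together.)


XOR chain: 174 ^ 195 ^ 180 ^ 238 = 55

55


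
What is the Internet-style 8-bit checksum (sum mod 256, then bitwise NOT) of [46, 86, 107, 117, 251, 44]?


Sum = 651 mod 256 = 139
Complement = 116

116


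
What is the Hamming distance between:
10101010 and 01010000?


XOR: 11111010
Count of 1s: 6

6


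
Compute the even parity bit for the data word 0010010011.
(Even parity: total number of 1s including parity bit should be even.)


Number of 1s in data: 4
Parity bit: 0

0


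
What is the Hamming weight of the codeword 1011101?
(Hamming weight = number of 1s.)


Counting 1s in 1011101

5


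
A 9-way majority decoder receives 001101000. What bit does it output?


Ones: 3 out of 9
Threshold: 5

0 (3/9 voted 1)


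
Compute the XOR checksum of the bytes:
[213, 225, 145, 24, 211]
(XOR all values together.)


XOR chain: 213 ^ 225 ^ 145 ^ 24 ^ 211 = 110

110


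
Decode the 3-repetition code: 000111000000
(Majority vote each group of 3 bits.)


Groups: 000, 111, 000, 000
Majority votes: 0100

0100


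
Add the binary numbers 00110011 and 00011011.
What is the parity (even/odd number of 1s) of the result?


00110011 = 51
00011011 = 27
Sum = 78 = 1001110
1s count = 4

even parity (4 ones in 1001110)


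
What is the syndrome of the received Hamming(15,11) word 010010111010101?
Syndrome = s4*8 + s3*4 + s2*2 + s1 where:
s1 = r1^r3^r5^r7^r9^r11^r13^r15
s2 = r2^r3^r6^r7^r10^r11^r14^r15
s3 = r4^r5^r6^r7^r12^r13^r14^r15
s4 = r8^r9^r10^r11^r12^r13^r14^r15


s1=0, s2=0, s3=0, s4=1

Syndrome = 8 (error at position 8)


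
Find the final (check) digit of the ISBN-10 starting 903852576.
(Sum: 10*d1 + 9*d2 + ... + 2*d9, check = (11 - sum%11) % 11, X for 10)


Weighted sum: 263
263 mod 11 = 10

Check digit: 1


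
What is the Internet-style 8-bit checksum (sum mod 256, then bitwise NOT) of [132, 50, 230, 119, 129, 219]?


Sum = 879 mod 256 = 111
Complement = 144

144


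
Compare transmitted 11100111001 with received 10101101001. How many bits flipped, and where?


XOR: 01001010000

3 error(s) at position(s): 1, 4, 6


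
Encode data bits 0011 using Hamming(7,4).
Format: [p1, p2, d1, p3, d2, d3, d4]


Parity bits: p1=1, p2=0, p3=0

1000011


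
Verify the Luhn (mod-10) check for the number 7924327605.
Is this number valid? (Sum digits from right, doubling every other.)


Luhn sum = 46
46 mod 10 = 6

Invalid (Luhn sum mod 10 = 6)


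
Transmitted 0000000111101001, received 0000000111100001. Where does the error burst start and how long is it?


XOR: 0000000000001000

Burst at position 12, length 1


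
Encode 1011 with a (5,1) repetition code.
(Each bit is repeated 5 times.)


Each bit -> 5 copies

11111000001111111111


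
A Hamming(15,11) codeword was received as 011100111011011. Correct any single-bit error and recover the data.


Syndrome = 5: error at position 5

Data: 11011011011 (corrected bit 5)


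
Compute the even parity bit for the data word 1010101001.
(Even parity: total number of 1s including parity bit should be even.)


Number of 1s in data: 5
Parity bit: 1

1


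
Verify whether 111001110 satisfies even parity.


Number of 1s: 6

Yes, parity is correct (6 ones)


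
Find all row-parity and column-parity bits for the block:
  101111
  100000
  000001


Row parities: 111
Column parities: 001110

Row P: 111, Col P: 001110, Corner: 1


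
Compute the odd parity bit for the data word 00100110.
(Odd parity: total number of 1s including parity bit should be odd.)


Number of 1s in data: 3
Parity bit: 0

0


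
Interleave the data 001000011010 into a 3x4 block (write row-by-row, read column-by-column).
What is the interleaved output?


Matrix:
  0010
  0001
  1010
Read columns: 001000101010

001000101010


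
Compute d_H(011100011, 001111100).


XOR: 010011111
Count of 1s: 6

6


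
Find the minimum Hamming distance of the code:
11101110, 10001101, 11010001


Comparing all pairs, minimum distance: 4
Can detect 3 errors, correct 1 errors

4


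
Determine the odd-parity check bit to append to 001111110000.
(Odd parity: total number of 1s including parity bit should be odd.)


Number of 1s in data: 6
Parity bit: 1

1


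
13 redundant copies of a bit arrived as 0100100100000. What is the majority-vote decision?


Ones: 3 out of 13
Threshold: 7

0 (3/13 voted 1)


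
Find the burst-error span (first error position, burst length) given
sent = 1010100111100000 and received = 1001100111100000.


XOR: 0011000000000000

Burst at position 2, length 2


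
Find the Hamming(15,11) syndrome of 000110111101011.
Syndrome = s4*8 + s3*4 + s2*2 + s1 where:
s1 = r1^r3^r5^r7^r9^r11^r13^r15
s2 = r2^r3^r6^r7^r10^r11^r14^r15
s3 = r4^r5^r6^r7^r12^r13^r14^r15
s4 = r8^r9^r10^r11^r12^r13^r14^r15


s1=0, s2=0, s3=0, s4=0

Syndrome = 0 (no error)


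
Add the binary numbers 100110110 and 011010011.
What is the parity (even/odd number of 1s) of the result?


100110110 = 310
011010011 = 211
Sum = 521 = 1000001001
1s count = 3

odd parity (3 ones in 1000001001)


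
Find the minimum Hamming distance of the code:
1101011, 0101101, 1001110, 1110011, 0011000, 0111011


Comparing all pairs, minimum distance: 2
Can detect 1 errors, correct 0 errors

2


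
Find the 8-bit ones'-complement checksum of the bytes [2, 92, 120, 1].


Sum = 215 mod 256 = 215
Complement = 40

40


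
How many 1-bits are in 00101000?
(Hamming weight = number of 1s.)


Counting 1s in 00101000

2


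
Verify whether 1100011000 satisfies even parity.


Number of 1s: 4

Yes, parity is correct (4 ones)


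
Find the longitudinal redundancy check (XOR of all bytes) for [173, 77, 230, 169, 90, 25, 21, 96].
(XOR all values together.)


XOR chain: 173 ^ 77 ^ 230 ^ 169 ^ 90 ^ 25 ^ 21 ^ 96 = 153

153


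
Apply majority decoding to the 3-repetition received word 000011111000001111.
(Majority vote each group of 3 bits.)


Groups: 000, 011, 111, 000, 001, 111
Majority votes: 011001

011001


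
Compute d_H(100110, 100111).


XOR: 000001
Count of 1s: 1

1


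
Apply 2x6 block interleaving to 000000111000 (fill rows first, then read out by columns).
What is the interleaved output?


Matrix:
  000000
  111000
Read columns: 010101000000

010101000000


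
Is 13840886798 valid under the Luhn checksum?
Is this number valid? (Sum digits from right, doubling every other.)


Luhn sum = 65
65 mod 10 = 5

Invalid (Luhn sum mod 10 = 5)


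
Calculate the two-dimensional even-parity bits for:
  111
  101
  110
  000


Row parities: 1000
Column parities: 100

Row P: 1000, Col P: 100, Corner: 1
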